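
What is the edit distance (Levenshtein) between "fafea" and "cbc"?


Computing edit distance: "fafea" -> "cbc"
DP table:
           c    b    c
      0    1    2    3
  f   1    1    2    3
  a   2    2    2    3
  f   3    3    3    3
  e   4    4    4    4
  a   5    5    5    5
Edit distance = dp[5][3] = 5

5


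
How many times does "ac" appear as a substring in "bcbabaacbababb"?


Searching for "ac" in "bcbabaacbababb"
Scanning each position:
  Position 0: "bc" => no
  Position 1: "cb" => no
  Position 2: "ba" => no
  Position 3: "ab" => no
  Position 4: "ba" => no
  Position 5: "aa" => no
  Position 6: "ac" => MATCH
  Position 7: "cb" => no
  Position 8: "ba" => no
  Position 9: "ab" => no
  Position 10: "ba" => no
  Position 11: "ab" => no
  Position 12: "bb" => no
Total occurrences: 1

1


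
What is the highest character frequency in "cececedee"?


Input: cececedee
Character counts:
  'c': 3
  'd': 1
  'e': 5
Maximum frequency: 5

5


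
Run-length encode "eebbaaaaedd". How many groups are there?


Input: eebbaaaaedd
Scanning for consecutive runs:
  Group 1: 'e' x 2 (positions 0-1)
  Group 2: 'b' x 2 (positions 2-3)
  Group 3: 'a' x 4 (positions 4-7)
  Group 4: 'e' x 1 (positions 8-8)
  Group 5: 'd' x 2 (positions 9-10)
Total groups: 5

5


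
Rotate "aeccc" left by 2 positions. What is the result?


Input: "aeccc", rotate left by 2
First 2 characters: "ae"
Remaining characters: "ccc"
Concatenate remaining + first: "ccc" + "ae" = "cccae"

cccae


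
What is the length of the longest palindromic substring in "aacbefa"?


Input: "aacbefa"
Checking substrings for palindromes:
  [0:2] "aa" (len 2) => palindrome
Longest palindromic substring: "aa" with length 2

2


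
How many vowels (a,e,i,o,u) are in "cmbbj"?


Input: cmbbj
Checking each character:
  'c' at position 0: consonant
  'm' at position 1: consonant
  'b' at position 2: consonant
  'b' at position 3: consonant
  'j' at position 4: consonant
Total vowels: 0

0


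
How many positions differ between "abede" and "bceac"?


Comparing "abede" and "bceac" position by position:
  Position 0: 'a' vs 'b' => DIFFER
  Position 1: 'b' vs 'c' => DIFFER
  Position 2: 'e' vs 'e' => same
  Position 3: 'd' vs 'a' => DIFFER
  Position 4: 'e' vs 'c' => DIFFER
Positions that differ: 4

4


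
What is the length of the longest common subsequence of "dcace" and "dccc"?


LCS of "dcace" and "dccc"
DP table:
           d    c    c    c
      0    0    0    0    0
  d   0    1    1    1    1
  c   0    1    2    2    2
  a   0    1    2    2    2
  c   0    1    2    3    3
  e   0    1    2    3    3
LCS length = dp[5][4] = 3

3


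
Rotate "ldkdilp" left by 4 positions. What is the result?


Input: "ldkdilp", rotate left by 4
First 4 characters: "ldkd"
Remaining characters: "ilp"
Concatenate remaining + first: "ilp" + "ldkd" = "ilpldkd"

ilpldkd


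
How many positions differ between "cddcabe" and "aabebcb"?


Comparing "cddcabe" and "aabebcb" position by position:
  Position 0: 'c' vs 'a' => DIFFER
  Position 1: 'd' vs 'a' => DIFFER
  Position 2: 'd' vs 'b' => DIFFER
  Position 3: 'c' vs 'e' => DIFFER
  Position 4: 'a' vs 'b' => DIFFER
  Position 5: 'b' vs 'c' => DIFFER
  Position 6: 'e' vs 'b' => DIFFER
Positions that differ: 7

7


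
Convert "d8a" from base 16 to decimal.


Input: "d8a" in base 16
Positional expansion:
  Digit 'd' (value 13) x 16^2 = 3328
  Digit '8' (value 8) x 16^1 = 128
  Digit 'a' (value 10) x 16^0 = 10
Sum = 3466

3466


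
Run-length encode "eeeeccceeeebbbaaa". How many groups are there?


Input: eeeeccceeeebbbaaa
Scanning for consecutive runs:
  Group 1: 'e' x 4 (positions 0-3)
  Group 2: 'c' x 3 (positions 4-6)
  Group 3: 'e' x 4 (positions 7-10)
  Group 4: 'b' x 3 (positions 11-13)
  Group 5: 'a' x 3 (positions 14-16)
Total groups: 5

5


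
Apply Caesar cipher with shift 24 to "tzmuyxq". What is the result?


Caesar cipher: shift "tzmuyxq" by 24
  't' (pos 19) + 24 = pos 17 = 'r'
  'z' (pos 25) + 24 = pos 23 = 'x'
  'm' (pos 12) + 24 = pos 10 = 'k'
  'u' (pos 20) + 24 = pos 18 = 's'
  'y' (pos 24) + 24 = pos 22 = 'w'
  'x' (pos 23) + 24 = pos 21 = 'v'
  'q' (pos 16) + 24 = pos 14 = 'o'
Result: rxkswvo

rxkswvo


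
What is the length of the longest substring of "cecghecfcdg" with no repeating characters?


Input: "cecghecfcdg"
Sliding window (track last position of each char):
  Position 0 ('c'): window [0,0] length 1 -- new best
  Position 1 ('e'): window [0,1] length 2 -- new best
  Position 2 ('c'): repeat (last at 0), move window start to 1
  Position 2 ('c'): window [1,2] length 2
  Position 3 ('g'): window [1,3] length 3 -- new best
  Position 4 ('h'): window [1,4] length 4 -- new best
  Position 5 ('e'): repeat (last at 1), move window start to 2
  Position 5 ('e'): window [2,5] length 4
  Position 6 ('c'): repeat (last at 2), move window start to 3
  Position 6 ('c'): window [3,6] length 4
  Position 7 ('f'): window [3,7] length 5 -- new best
  Position 8 ('c'): repeat (last at 6), move window start to 7
  Position 8 ('c'): window [7,8] length 2
  Position 9 ('d'): window [7,9] length 3
  Position 10 ('g'): window [7,10] length 4
Longest substring with no repeats: "ghecf" with length 5

5


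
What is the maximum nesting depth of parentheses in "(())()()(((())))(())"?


Input: "(())()()(((())))(())"
Tracking depth:
  Position 0 '(': depth becomes 1
  Position 1 '(': depth becomes 2
  Position 2 ')': depth becomes 1
  Position 3 ')': depth becomes 0
  Position 4 '(': depth becomes 1
  Position 5 ')': depth becomes 0
  Position 6 '(': depth becomes 1
  Position 7 ')': depth becomes 0
  Position 8 '(': depth becomes 1
  Position 9 '(': depth becomes 2
  Position 10 '(': depth becomes 3
  Position 11 '(': depth becomes 4
  Position 12 ')': depth becomes 3
  Position 13 ')': depth becomes 2
  Position 14 ')': depth becomes 1
  Position 15 ')': depth becomes 0
  Position 16 '(': depth becomes 1
  Position 17 '(': depth becomes 2
  Position 18 ')': depth becomes 1
  Position 19 ')': depth becomes 0
Maximum depth reached: 4

4


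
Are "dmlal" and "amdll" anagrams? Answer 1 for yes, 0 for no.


Strings: "dmlal", "amdll"
Sorted first:  adllm
Sorted second: adllm
Sorted forms match => anagrams

1


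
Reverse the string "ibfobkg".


Input: ibfobkg
Reading characters right to left:
  Position 6: 'g'
  Position 5: 'k'
  Position 4: 'b'
  Position 3: 'o'
  Position 2: 'f'
  Position 1: 'b'
  Position 0: 'i'
Reversed: gkbofbi

gkbofbi


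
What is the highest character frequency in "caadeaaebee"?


Input: caadeaaebee
Character counts:
  'a': 4
  'b': 1
  'c': 1
  'd': 1
  'e': 4
Maximum frequency: 4

4


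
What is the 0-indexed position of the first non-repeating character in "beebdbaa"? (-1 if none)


Input: beebdbaa
Character frequencies:
  'a': 2
  'b': 3
  'd': 1
  'e': 2
Scanning left to right for freq == 1:
  Position 0 ('b'): freq=3, skip
  Position 1 ('e'): freq=2, skip
  Position 2 ('e'): freq=2, skip
  Position 3 ('b'): freq=3, skip
  Position 4 ('d'): unique! => answer = 4

4


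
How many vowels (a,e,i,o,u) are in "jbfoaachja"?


Input: jbfoaachja
Checking each character:
  'j' at position 0: consonant
  'b' at position 1: consonant
  'f' at position 2: consonant
  'o' at position 3: vowel (running total: 1)
  'a' at position 4: vowel (running total: 2)
  'a' at position 5: vowel (running total: 3)
  'c' at position 6: consonant
  'h' at position 7: consonant
  'j' at position 8: consonant
  'a' at position 9: vowel (running total: 4)
Total vowels: 4

4


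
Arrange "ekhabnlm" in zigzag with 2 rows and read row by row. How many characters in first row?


Zigzag "ekhabnlm" into 2 rows:
Placing characters:
  'e' => row 0
  'k' => row 1
  'h' => row 0
  'a' => row 1
  'b' => row 0
  'n' => row 1
  'l' => row 0
  'm' => row 1
Rows:
  Row 0: "ehbl"
  Row 1: "kanm"
First row length: 4

4


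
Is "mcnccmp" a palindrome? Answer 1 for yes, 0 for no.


Input: mcnccmp
Reversed: pmccncm
  Compare pos 0 ('m') with pos 6 ('p'): MISMATCH
  Compare pos 1 ('c') with pos 5 ('m'): MISMATCH
  Compare pos 2 ('n') with pos 4 ('c'): MISMATCH
Result: not a palindrome

0


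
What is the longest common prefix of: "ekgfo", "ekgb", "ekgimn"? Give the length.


Words: ekgfo, ekgb, ekgimn
  Position 0: all 'e' => match
  Position 1: all 'k' => match
  Position 2: all 'g' => match
  Position 3: ('f', 'b', 'i') => mismatch, stop
LCP = "ekg" (length 3)

3


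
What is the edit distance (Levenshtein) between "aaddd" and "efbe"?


Computing edit distance: "aaddd" -> "efbe"
DP table:
           e    f    b    e
      0    1    2    3    4
  a   1    1    2    3    4
  a   2    2    2    3    4
  d   3    3    3    3    4
  d   4    4    4    4    4
  d   5    5    5    5    5
Edit distance = dp[5][4] = 5

5


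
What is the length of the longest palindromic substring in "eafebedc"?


Input: "eafebedc"
Checking substrings for palindromes:
  [3:6] "ebe" (len 3) => palindrome
Longest palindromic substring: "ebe" with length 3

3


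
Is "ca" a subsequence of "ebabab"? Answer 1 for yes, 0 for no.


Check if "ca" is a subsequence of "ebabab"
Greedy scan:
  Position 0 ('e'): no match needed
  Position 1 ('b'): no match needed
  Position 2 ('a'): no match needed
  Position 3 ('b'): no match needed
  Position 4 ('a'): no match needed
  Position 5 ('b'): no match needed
Only matched 0/2 characters => not a subsequence

0


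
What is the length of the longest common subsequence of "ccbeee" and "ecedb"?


LCS of "ccbeee" and "ecedb"
DP table:
           e    c    e    d    b
      0    0    0    0    0    0
  c   0    0    1    1    1    1
  c   0    0    1    1    1    1
  b   0    0    1    1    1    2
  e   0    1    1    2    2    2
  e   0    1    1    2    2    2
  e   0    1    1    2    2    2
LCS length = dp[6][5] = 2

2


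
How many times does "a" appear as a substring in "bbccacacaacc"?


Searching for "a" in "bbccacacaacc"
Scanning each position:
  Position 0: "b" => no
  Position 1: "b" => no
  Position 2: "c" => no
  Position 3: "c" => no
  Position 4: "a" => MATCH
  Position 5: "c" => no
  Position 6: "a" => MATCH
  Position 7: "c" => no
  Position 8: "a" => MATCH
  Position 9: "a" => MATCH
  Position 10: "c" => no
  Position 11: "c" => no
Total occurrences: 4

4


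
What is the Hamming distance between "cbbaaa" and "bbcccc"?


Comparing "cbbaaa" and "bbcccc" position by position:
  Position 0: 'c' vs 'b' => differ
  Position 1: 'b' vs 'b' => same
  Position 2: 'b' vs 'c' => differ
  Position 3: 'a' vs 'c' => differ
  Position 4: 'a' vs 'c' => differ
  Position 5: 'a' vs 'c' => differ
Total differences (Hamming distance): 5

5


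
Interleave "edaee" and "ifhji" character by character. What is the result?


Interleaving "edaee" and "ifhji":
  Position 0: 'e' from first, 'i' from second => "ei"
  Position 1: 'd' from first, 'f' from second => "df"
  Position 2: 'a' from first, 'h' from second => "ah"
  Position 3: 'e' from first, 'j' from second => "ej"
  Position 4: 'e' from first, 'i' from second => "ei"
Result: eidfahejei

eidfahejei


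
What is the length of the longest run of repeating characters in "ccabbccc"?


Input: "ccabbccc"
Scanning for longest run:
  Position 1 ('c'): continues run of 'c', length=2
  Position 2 ('a'): new char, reset run to 1
  Position 3 ('b'): new char, reset run to 1
  Position 4 ('b'): continues run of 'b', length=2
  Position 5 ('c'): new char, reset run to 1
  Position 6 ('c'): continues run of 'c', length=2
  Position 7 ('c'): continues run of 'c', length=3
Longest run: 'c' with length 3

3


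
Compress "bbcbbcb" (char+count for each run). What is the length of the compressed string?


Input: bbcbbcb
Runs:
  'b' x 2 => "b2"
  'c' x 1 => "c1"
  'b' x 2 => "b2"
  'c' x 1 => "c1"
  'b' x 1 => "b1"
Compressed: "b2c1b2c1b1"
Compressed length: 10

10


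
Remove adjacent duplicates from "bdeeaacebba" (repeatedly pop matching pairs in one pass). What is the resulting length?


Input: bdeeaacebba
Stack-based adjacent duplicate removal:
  Read 'b': push. Stack: b
  Read 'd': push. Stack: bd
  Read 'e': push. Stack: bde
  Read 'e': matches stack top 'e' => pop. Stack: bd
  Read 'a': push. Stack: bda
  Read 'a': matches stack top 'a' => pop. Stack: bd
  Read 'c': push. Stack: bdc
  Read 'e': push. Stack: bdce
  Read 'b': push. Stack: bdceb
  Read 'b': matches stack top 'b' => pop. Stack: bdce
  Read 'a': push. Stack: bdcea
Final stack: "bdcea" (length 5)

5


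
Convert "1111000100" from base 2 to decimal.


Input: "1111000100" in base 2
Positional expansion:
  Digit '1' (value 1) x 2^9 = 512
  Digit '1' (value 1) x 2^8 = 256
  Digit '1' (value 1) x 2^7 = 128
  Digit '1' (value 1) x 2^6 = 64
  Digit '0' (value 0) x 2^5 = 0
  Digit '0' (value 0) x 2^4 = 0
  Digit '0' (value 0) x 2^3 = 0
  Digit '1' (value 1) x 2^2 = 4
  Digit '0' (value 0) x 2^1 = 0
  Digit '0' (value 0) x 2^0 = 0
Sum = 964

964


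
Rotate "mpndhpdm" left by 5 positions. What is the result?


Input: "mpndhpdm", rotate left by 5
First 5 characters: "mpndh"
Remaining characters: "pdm"
Concatenate remaining + first: "pdm" + "mpndh" = "pdmmpndh"

pdmmpndh


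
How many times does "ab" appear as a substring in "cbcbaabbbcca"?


Searching for "ab" in "cbcbaabbbcca"
Scanning each position:
  Position 0: "cb" => no
  Position 1: "bc" => no
  Position 2: "cb" => no
  Position 3: "ba" => no
  Position 4: "aa" => no
  Position 5: "ab" => MATCH
  Position 6: "bb" => no
  Position 7: "bb" => no
  Position 8: "bc" => no
  Position 9: "cc" => no
  Position 10: "ca" => no
Total occurrences: 1

1


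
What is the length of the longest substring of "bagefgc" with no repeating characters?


Input: "bagefgc"
Sliding window (track last position of each char):
  Position 0 ('b'): window [0,0] length 1 -- new best
  Position 1 ('a'): window [0,1] length 2 -- new best
  Position 2 ('g'): window [0,2] length 3 -- new best
  Position 3 ('e'): window [0,3] length 4 -- new best
  Position 4 ('f'): window [0,4] length 5 -- new best
  Position 5 ('g'): repeat (last at 2), move window start to 3
  Position 5 ('g'): window [3,5] length 3
  Position 6 ('c'): window [3,6] length 4
Longest substring with no repeats: "bagef" with length 5

5


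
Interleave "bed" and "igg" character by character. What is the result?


Interleaving "bed" and "igg":
  Position 0: 'b' from first, 'i' from second => "bi"
  Position 1: 'e' from first, 'g' from second => "eg"
  Position 2: 'd' from first, 'g' from second => "dg"
Result: biegdg

biegdg


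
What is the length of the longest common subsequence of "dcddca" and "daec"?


LCS of "dcddca" and "daec"
DP table:
           d    a    e    c
      0    0    0    0    0
  d   0    1    1    1    1
  c   0    1    1    1    2
  d   0    1    1    1    2
  d   0    1    1    1    2
  c   0    1    1    1    2
  a   0    1    2    2    2
LCS length = dp[6][4] = 2

2


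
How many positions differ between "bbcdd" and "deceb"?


Comparing "bbcdd" and "deceb" position by position:
  Position 0: 'b' vs 'd' => DIFFER
  Position 1: 'b' vs 'e' => DIFFER
  Position 2: 'c' vs 'c' => same
  Position 3: 'd' vs 'e' => DIFFER
  Position 4: 'd' vs 'b' => DIFFER
Positions that differ: 4

4


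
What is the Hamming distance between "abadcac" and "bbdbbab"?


Comparing "abadcac" and "bbdbbab" position by position:
  Position 0: 'a' vs 'b' => differ
  Position 1: 'b' vs 'b' => same
  Position 2: 'a' vs 'd' => differ
  Position 3: 'd' vs 'b' => differ
  Position 4: 'c' vs 'b' => differ
  Position 5: 'a' vs 'a' => same
  Position 6: 'c' vs 'b' => differ
Total differences (Hamming distance): 5

5


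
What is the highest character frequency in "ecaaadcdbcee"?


Input: ecaaadcdbcee
Character counts:
  'a': 3
  'b': 1
  'c': 3
  'd': 2
  'e': 3
Maximum frequency: 3

3


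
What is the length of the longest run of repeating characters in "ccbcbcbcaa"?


Input: "ccbcbcbcaa"
Scanning for longest run:
  Position 1 ('c'): continues run of 'c', length=2
  Position 2 ('b'): new char, reset run to 1
  Position 3 ('c'): new char, reset run to 1
  Position 4 ('b'): new char, reset run to 1
  Position 5 ('c'): new char, reset run to 1
  Position 6 ('b'): new char, reset run to 1
  Position 7 ('c'): new char, reset run to 1
  Position 8 ('a'): new char, reset run to 1
  Position 9 ('a'): continues run of 'a', length=2
Longest run: 'c' with length 2

2


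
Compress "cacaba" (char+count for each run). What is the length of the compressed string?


Input: cacaba
Runs:
  'c' x 1 => "c1"
  'a' x 1 => "a1"
  'c' x 1 => "c1"
  'a' x 1 => "a1"
  'b' x 1 => "b1"
  'a' x 1 => "a1"
Compressed: "c1a1c1a1b1a1"
Compressed length: 12

12


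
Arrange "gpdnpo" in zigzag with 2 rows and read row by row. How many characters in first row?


Zigzag "gpdnpo" into 2 rows:
Placing characters:
  'g' => row 0
  'p' => row 1
  'd' => row 0
  'n' => row 1
  'p' => row 0
  'o' => row 1
Rows:
  Row 0: "gdp"
  Row 1: "pno"
First row length: 3

3


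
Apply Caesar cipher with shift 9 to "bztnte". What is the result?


Caesar cipher: shift "bztnte" by 9
  'b' (pos 1) + 9 = pos 10 = 'k'
  'z' (pos 25) + 9 = pos 8 = 'i'
  't' (pos 19) + 9 = pos 2 = 'c'
  'n' (pos 13) + 9 = pos 22 = 'w'
  't' (pos 19) + 9 = pos 2 = 'c'
  'e' (pos 4) + 9 = pos 13 = 'n'
Result: kicwcn

kicwcn


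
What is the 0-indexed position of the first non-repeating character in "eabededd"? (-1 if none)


Input: eabededd
Character frequencies:
  'a': 1
  'b': 1
  'd': 3
  'e': 3
Scanning left to right for freq == 1:
  Position 0 ('e'): freq=3, skip
  Position 1 ('a'): unique! => answer = 1

1


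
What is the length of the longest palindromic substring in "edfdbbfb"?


Input: "edfdbbfb"
Checking substrings for palindromes:
  [1:4] "dfd" (len 3) => palindrome
  [5:8] "bfb" (len 3) => palindrome
  [4:6] "bb" (len 2) => palindrome
Longest palindromic substring: "dfd" with length 3

3


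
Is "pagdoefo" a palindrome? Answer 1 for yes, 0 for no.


Input: pagdoefo
Reversed: ofeodgap
  Compare pos 0 ('p') with pos 7 ('o'): MISMATCH
  Compare pos 1 ('a') with pos 6 ('f'): MISMATCH
  Compare pos 2 ('g') with pos 5 ('e'): MISMATCH
  Compare pos 3 ('d') with pos 4 ('o'): MISMATCH
Result: not a palindrome

0


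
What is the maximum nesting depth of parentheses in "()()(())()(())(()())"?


Input: "()()(())()(())(()())"
Tracking depth:
  Position 0 '(': depth becomes 1
  Position 1 ')': depth becomes 0
  Position 2 '(': depth becomes 1
  Position 3 ')': depth becomes 0
  Position 4 '(': depth becomes 1
  Position 5 '(': depth becomes 2
  Position 6 ')': depth becomes 1
  Position 7 ')': depth becomes 0
  Position 8 '(': depth becomes 1
  Position 9 ')': depth becomes 0
  Position 10 '(': depth becomes 1
  Position 11 '(': depth becomes 2
  Position 12 ')': depth becomes 1
  Position 13 ')': depth becomes 0
  Position 14 '(': depth becomes 1
  Position 15 '(': depth becomes 2
  Position 16 ')': depth becomes 1
  Position 17 '(': depth becomes 2
  Position 18 ')': depth becomes 1
  Position 19 ')': depth becomes 0
Maximum depth reached: 2

2


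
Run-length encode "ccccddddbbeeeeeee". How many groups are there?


Input: ccccddddbbeeeeeee
Scanning for consecutive runs:
  Group 1: 'c' x 4 (positions 0-3)
  Group 2: 'd' x 4 (positions 4-7)
  Group 3: 'b' x 2 (positions 8-9)
  Group 4: 'e' x 7 (positions 10-16)
Total groups: 4

4


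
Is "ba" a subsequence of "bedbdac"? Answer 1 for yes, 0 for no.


Check if "ba" is a subsequence of "bedbdac"
Greedy scan:
  Position 0 ('b'): matches sub[0] = 'b'
  Position 1 ('e'): no match needed
  Position 2 ('d'): no match needed
  Position 3 ('b'): no match needed
  Position 4 ('d'): no match needed
  Position 5 ('a'): matches sub[1] = 'a'
  Position 6 ('c'): no match needed
All 2 characters matched => is a subsequence

1


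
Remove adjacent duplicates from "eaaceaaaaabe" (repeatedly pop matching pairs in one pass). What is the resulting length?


Input: eaaceaaaaabe
Stack-based adjacent duplicate removal:
  Read 'e': push. Stack: e
  Read 'a': push. Stack: ea
  Read 'a': matches stack top 'a' => pop. Stack: e
  Read 'c': push. Stack: ec
  Read 'e': push. Stack: ece
  Read 'a': push. Stack: ecea
  Read 'a': matches stack top 'a' => pop. Stack: ece
  Read 'a': push. Stack: ecea
  Read 'a': matches stack top 'a' => pop. Stack: ece
  Read 'a': push. Stack: ecea
  Read 'b': push. Stack: eceab
  Read 'e': push. Stack: eceabe
Final stack: "eceabe" (length 6)

6


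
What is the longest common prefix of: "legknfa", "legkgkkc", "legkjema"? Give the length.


Words: legknfa, legkgkkc, legkjema
  Position 0: all 'l' => match
  Position 1: all 'e' => match
  Position 2: all 'g' => match
  Position 3: all 'k' => match
  Position 4: ('n', 'g', 'j') => mismatch, stop
LCP = "legk" (length 4)

4


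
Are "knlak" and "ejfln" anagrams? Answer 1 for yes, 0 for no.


Strings: "knlak", "ejfln"
Sorted first:  akkln
Sorted second: efjln
Differ at position 0: 'a' vs 'e' => not anagrams

0


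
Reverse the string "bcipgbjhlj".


Input: bcipgbjhlj
Reading characters right to left:
  Position 9: 'j'
  Position 8: 'l'
  Position 7: 'h'
  Position 6: 'j'
  Position 5: 'b'
  Position 4: 'g'
  Position 3: 'p'
  Position 2: 'i'
  Position 1: 'c'
  Position 0: 'b'
Reversed: jlhjbgpicb

jlhjbgpicb


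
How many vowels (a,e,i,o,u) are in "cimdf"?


Input: cimdf
Checking each character:
  'c' at position 0: consonant
  'i' at position 1: vowel (running total: 1)
  'm' at position 2: consonant
  'd' at position 3: consonant
  'f' at position 4: consonant
Total vowels: 1

1


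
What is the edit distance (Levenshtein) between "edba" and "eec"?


Computing edit distance: "edba" -> "eec"
DP table:
           e    e    c
      0    1    2    3
  e   1    0    1    2
  d   2    1    1    2
  b   3    2    2    2
  a   4    3    3    3
Edit distance = dp[4][3] = 3

3


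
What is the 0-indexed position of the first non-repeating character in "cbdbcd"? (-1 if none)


Input: cbdbcd
Character frequencies:
  'b': 2
  'c': 2
  'd': 2
Scanning left to right for freq == 1:
  Position 0 ('c'): freq=2, skip
  Position 1 ('b'): freq=2, skip
  Position 2 ('d'): freq=2, skip
  Position 3 ('b'): freq=2, skip
  Position 4 ('c'): freq=2, skip
  Position 5 ('d'): freq=2, skip
  No unique character found => answer = -1

-1


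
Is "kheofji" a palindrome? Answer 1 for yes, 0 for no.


Input: kheofji
Reversed: ijfoehk
  Compare pos 0 ('k') with pos 6 ('i'): MISMATCH
  Compare pos 1 ('h') with pos 5 ('j'): MISMATCH
  Compare pos 2 ('e') with pos 4 ('f'): MISMATCH
Result: not a palindrome

0


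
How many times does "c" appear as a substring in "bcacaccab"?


Searching for "c" in "bcacaccab"
Scanning each position:
  Position 0: "b" => no
  Position 1: "c" => MATCH
  Position 2: "a" => no
  Position 3: "c" => MATCH
  Position 4: "a" => no
  Position 5: "c" => MATCH
  Position 6: "c" => MATCH
  Position 7: "a" => no
  Position 8: "b" => no
Total occurrences: 4

4


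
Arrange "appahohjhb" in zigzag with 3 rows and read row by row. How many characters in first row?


Zigzag "appahohjhb" into 3 rows:
Placing characters:
  'a' => row 0
  'p' => row 1
  'p' => row 2
  'a' => row 1
  'h' => row 0
  'o' => row 1
  'h' => row 2
  'j' => row 1
  'h' => row 0
  'b' => row 1
Rows:
  Row 0: "ahh"
  Row 1: "paojb"
  Row 2: "ph"
First row length: 3

3


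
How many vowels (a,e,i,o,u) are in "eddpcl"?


Input: eddpcl
Checking each character:
  'e' at position 0: vowel (running total: 1)
  'd' at position 1: consonant
  'd' at position 2: consonant
  'p' at position 3: consonant
  'c' at position 4: consonant
  'l' at position 5: consonant
Total vowels: 1

1


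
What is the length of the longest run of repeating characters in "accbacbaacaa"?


Input: "accbacbaacaa"
Scanning for longest run:
  Position 1 ('c'): new char, reset run to 1
  Position 2 ('c'): continues run of 'c', length=2
  Position 3 ('b'): new char, reset run to 1
  Position 4 ('a'): new char, reset run to 1
  Position 5 ('c'): new char, reset run to 1
  Position 6 ('b'): new char, reset run to 1
  Position 7 ('a'): new char, reset run to 1
  Position 8 ('a'): continues run of 'a', length=2
  Position 9 ('c'): new char, reset run to 1
  Position 10 ('a'): new char, reset run to 1
  Position 11 ('a'): continues run of 'a', length=2
Longest run: 'c' with length 2

2


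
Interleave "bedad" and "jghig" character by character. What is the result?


Interleaving "bedad" and "jghig":
  Position 0: 'b' from first, 'j' from second => "bj"
  Position 1: 'e' from first, 'g' from second => "eg"
  Position 2: 'd' from first, 'h' from second => "dh"
  Position 3: 'a' from first, 'i' from second => "ai"
  Position 4: 'd' from first, 'g' from second => "dg"
Result: bjegdhaidg

bjegdhaidg


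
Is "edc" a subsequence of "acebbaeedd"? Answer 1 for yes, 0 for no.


Check if "edc" is a subsequence of "acebbaeedd"
Greedy scan:
  Position 0 ('a'): no match needed
  Position 1 ('c'): no match needed
  Position 2 ('e'): matches sub[0] = 'e'
  Position 3 ('b'): no match needed
  Position 4 ('b'): no match needed
  Position 5 ('a'): no match needed
  Position 6 ('e'): no match needed
  Position 7 ('e'): no match needed
  Position 8 ('d'): matches sub[1] = 'd'
  Position 9 ('d'): no match needed
Only matched 2/3 characters => not a subsequence

0


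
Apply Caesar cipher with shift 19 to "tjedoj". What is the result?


Caesar cipher: shift "tjedoj" by 19
  't' (pos 19) + 19 = pos 12 = 'm'
  'j' (pos 9) + 19 = pos 2 = 'c'
  'e' (pos 4) + 19 = pos 23 = 'x'
  'd' (pos 3) + 19 = pos 22 = 'w'
  'o' (pos 14) + 19 = pos 7 = 'h'
  'j' (pos 9) + 19 = pos 2 = 'c'
Result: mcxwhc

mcxwhc


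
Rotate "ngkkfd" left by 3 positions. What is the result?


Input: "ngkkfd", rotate left by 3
First 3 characters: "ngk"
Remaining characters: "kfd"
Concatenate remaining + first: "kfd" + "ngk" = "kfdngk"

kfdngk


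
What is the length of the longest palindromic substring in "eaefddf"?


Input: "eaefddf"
Checking substrings for palindromes:
  [3:7] "fddf" (len 4) => palindrome
  [0:3] "eae" (len 3) => palindrome
  [4:6] "dd" (len 2) => palindrome
Longest palindromic substring: "fddf" with length 4

4


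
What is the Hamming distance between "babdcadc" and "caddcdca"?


Comparing "babdcadc" and "caddcdca" position by position:
  Position 0: 'b' vs 'c' => differ
  Position 1: 'a' vs 'a' => same
  Position 2: 'b' vs 'd' => differ
  Position 3: 'd' vs 'd' => same
  Position 4: 'c' vs 'c' => same
  Position 5: 'a' vs 'd' => differ
  Position 6: 'd' vs 'c' => differ
  Position 7: 'c' vs 'a' => differ
Total differences (Hamming distance): 5

5


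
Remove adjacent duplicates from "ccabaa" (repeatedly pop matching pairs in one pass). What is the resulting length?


Input: ccabaa
Stack-based adjacent duplicate removal:
  Read 'c': push. Stack: c
  Read 'c': matches stack top 'c' => pop. Stack: (empty)
  Read 'a': push. Stack: a
  Read 'b': push. Stack: ab
  Read 'a': push. Stack: aba
  Read 'a': matches stack top 'a' => pop. Stack: ab
Final stack: "ab" (length 2)

2


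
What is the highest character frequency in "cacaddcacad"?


Input: cacaddcacad
Character counts:
  'a': 4
  'c': 4
  'd': 3
Maximum frequency: 4

4


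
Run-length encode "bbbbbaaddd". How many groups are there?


Input: bbbbbaaddd
Scanning for consecutive runs:
  Group 1: 'b' x 5 (positions 0-4)
  Group 2: 'a' x 2 (positions 5-6)
  Group 3: 'd' x 3 (positions 7-9)
Total groups: 3

3


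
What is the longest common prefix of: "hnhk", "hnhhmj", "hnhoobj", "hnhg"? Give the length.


Words: hnhk, hnhhmj, hnhoobj, hnhg
  Position 0: all 'h' => match
  Position 1: all 'n' => match
  Position 2: all 'h' => match
  Position 3: ('k', 'h', 'o', 'g') => mismatch, stop
LCP = "hnh" (length 3)

3


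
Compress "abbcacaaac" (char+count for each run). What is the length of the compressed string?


Input: abbcacaaac
Runs:
  'a' x 1 => "a1"
  'b' x 2 => "b2"
  'c' x 1 => "c1"
  'a' x 1 => "a1"
  'c' x 1 => "c1"
  'a' x 3 => "a3"
  'c' x 1 => "c1"
Compressed: "a1b2c1a1c1a3c1"
Compressed length: 14

14


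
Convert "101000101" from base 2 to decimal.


Input: "101000101" in base 2
Positional expansion:
  Digit '1' (value 1) x 2^8 = 256
  Digit '0' (value 0) x 2^7 = 0
  Digit '1' (value 1) x 2^6 = 64
  Digit '0' (value 0) x 2^5 = 0
  Digit '0' (value 0) x 2^4 = 0
  Digit '0' (value 0) x 2^3 = 0
  Digit '1' (value 1) x 2^2 = 4
  Digit '0' (value 0) x 2^1 = 0
  Digit '1' (value 1) x 2^0 = 1
Sum = 325

325


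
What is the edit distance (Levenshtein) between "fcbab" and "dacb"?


Computing edit distance: "fcbab" -> "dacb"
DP table:
           d    a    c    b
      0    1    2    3    4
  f   1    1    2    3    4
  c   2    2    2    2    3
  b   3    3    3    3    2
  a   4    4    3    4    3
  b   5    5    4    4    4
Edit distance = dp[5][4] = 4

4


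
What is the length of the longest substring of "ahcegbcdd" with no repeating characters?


Input: "ahcegbcdd"
Sliding window (track last position of each char):
  Position 0 ('a'): window [0,0] length 1 -- new best
  Position 1 ('h'): window [0,1] length 2 -- new best
  Position 2 ('c'): window [0,2] length 3 -- new best
  Position 3 ('e'): window [0,3] length 4 -- new best
  Position 4 ('g'): window [0,4] length 5 -- new best
  Position 5 ('b'): window [0,5] length 6 -- new best
  Position 6 ('c'): repeat (last at 2), move window start to 3
  Position 6 ('c'): window [3,6] length 4
  Position 7 ('d'): window [3,7] length 5
  Position 8 ('d'): repeat (last at 7), move window start to 8
  Position 8 ('d'): window [8,8] length 1
Longest substring with no repeats: "ahcegb" with length 6

6


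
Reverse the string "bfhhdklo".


Input: bfhhdklo
Reading characters right to left:
  Position 7: 'o'
  Position 6: 'l'
  Position 5: 'k'
  Position 4: 'd'
  Position 3: 'h'
  Position 2: 'h'
  Position 1: 'f'
  Position 0: 'b'
Reversed: olkdhhfb

olkdhhfb


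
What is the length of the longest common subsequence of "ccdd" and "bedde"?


LCS of "ccdd" and "bedde"
DP table:
           b    e    d    d    e
      0    0    0    0    0    0
  c   0    0    0    0    0    0
  c   0    0    0    0    0    0
  d   0    0    0    1    1    1
  d   0    0    0    1    2    2
LCS length = dp[4][5] = 2

2


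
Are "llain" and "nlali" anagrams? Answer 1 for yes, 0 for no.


Strings: "llain", "nlali"
Sorted first:  ailln
Sorted second: ailln
Sorted forms match => anagrams

1


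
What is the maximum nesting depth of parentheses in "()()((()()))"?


Input: "()()((()()))"
Tracking depth:
  Position 0 '(': depth becomes 1
  Position 1 ')': depth becomes 0
  Position 2 '(': depth becomes 1
  Position 3 ')': depth becomes 0
  Position 4 '(': depth becomes 1
  Position 5 '(': depth becomes 2
  Position 6 '(': depth becomes 3
  Position 7 ')': depth becomes 2
  Position 8 '(': depth becomes 3
  Position 9 ')': depth becomes 2
  Position 10 ')': depth becomes 1
  Position 11 ')': depth becomes 0
Maximum depth reached: 3

3


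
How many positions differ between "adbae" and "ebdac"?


Comparing "adbae" and "ebdac" position by position:
  Position 0: 'a' vs 'e' => DIFFER
  Position 1: 'd' vs 'b' => DIFFER
  Position 2: 'b' vs 'd' => DIFFER
  Position 3: 'a' vs 'a' => same
  Position 4: 'e' vs 'c' => DIFFER
Positions that differ: 4

4


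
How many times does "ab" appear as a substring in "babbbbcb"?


Searching for "ab" in "babbbbcb"
Scanning each position:
  Position 0: "ba" => no
  Position 1: "ab" => MATCH
  Position 2: "bb" => no
  Position 3: "bb" => no
  Position 4: "bb" => no
  Position 5: "bc" => no
  Position 6: "cb" => no
Total occurrences: 1

1


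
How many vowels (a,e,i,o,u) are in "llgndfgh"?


Input: llgndfgh
Checking each character:
  'l' at position 0: consonant
  'l' at position 1: consonant
  'g' at position 2: consonant
  'n' at position 3: consonant
  'd' at position 4: consonant
  'f' at position 5: consonant
  'g' at position 6: consonant
  'h' at position 7: consonant
Total vowels: 0

0


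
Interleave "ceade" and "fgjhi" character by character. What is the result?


Interleaving "ceade" and "fgjhi":
  Position 0: 'c' from first, 'f' from second => "cf"
  Position 1: 'e' from first, 'g' from second => "eg"
  Position 2: 'a' from first, 'j' from second => "aj"
  Position 3: 'd' from first, 'h' from second => "dh"
  Position 4: 'e' from first, 'i' from second => "ei"
Result: cfegajdhei

cfegajdhei


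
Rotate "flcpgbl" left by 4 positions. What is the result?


Input: "flcpgbl", rotate left by 4
First 4 characters: "flcp"
Remaining characters: "gbl"
Concatenate remaining + first: "gbl" + "flcp" = "gblflcp"

gblflcp


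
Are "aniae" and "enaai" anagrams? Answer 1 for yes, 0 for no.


Strings: "aniae", "enaai"
Sorted first:  aaein
Sorted second: aaein
Sorted forms match => anagrams

1


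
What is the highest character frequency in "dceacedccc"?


Input: dceacedccc
Character counts:
  'a': 1
  'c': 5
  'd': 2
  'e': 2
Maximum frequency: 5

5


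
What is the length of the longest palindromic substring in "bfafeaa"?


Input: "bfafeaa"
Checking substrings for palindromes:
  [1:4] "faf" (len 3) => palindrome
  [5:7] "aa" (len 2) => palindrome
Longest palindromic substring: "faf" with length 3

3


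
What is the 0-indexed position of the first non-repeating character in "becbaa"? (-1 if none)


Input: becbaa
Character frequencies:
  'a': 2
  'b': 2
  'c': 1
  'e': 1
Scanning left to right for freq == 1:
  Position 0 ('b'): freq=2, skip
  Position 1 ('e'): unique! => answer = 1

1


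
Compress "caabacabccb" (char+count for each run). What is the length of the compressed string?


Input: caabacabccb
Runs:
  'c' x 1 => "c1"
  'a' x 2 => "a2"
  'b' x 1 => "b1"
  'a' x 1 => "a1"
  'c' x 1 => "c1"
  'a' x 1 => "a1"
  'b' x 1 => "b1"
  'c' x 2 => "c2"
  'b' x 1 => "b1"
Compressed: "c1a2b1a1c1a1b1c2b1"
Compressed length: 18

18


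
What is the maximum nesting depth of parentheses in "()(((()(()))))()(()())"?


Input: "()(((()(()))))()(()())"
Tracking depth:
  Position 0 '(': depth becomes 1
  Position 1 ')': depth becomes 0
  Position 2 '(': depth becomes 1
  Position 3 '(': depth becomes 2
  Position 4 '(': depth becomes 3
  Position 5 '(': depth becomes 4
  Position 6 ')': depth becomes 3
  Position 7 '(': depth becomes 4
  Position 8 '(': depth becomes 5
  Position 9 ')': depth becomes 4
  Position 10 ')': depth becomes 3
  Position 11 ')': depth becomes 2
  Position 12 ')': depth becomes 1
  Position 13 ')': depth becomes 0
  Position 14 '(': depth becomes 1
  Position 15 ')': depth becomes 0
  Position 16 '(': depth becomes 1
  Position 17 '(': depth becomes 2
  Position 18 ')': depth becomes 1
  Position 19 '(': depth becomes 2
  Position 20 ')': depth becomes 1
  Position 21 ')': depth becomes 0
Maximum depth reached: 5

5


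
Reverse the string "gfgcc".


Input: gfgcc
Reading characters right to left:
  Position 4: 'c'
  Position 3: 'c'
  Position 2: 'g'
  Position 1: 'f'
  Position 0: 'g'
Reversed: ccgfg

ccgfg


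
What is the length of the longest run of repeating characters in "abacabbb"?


Input: "abacabbb"
Scanning for longest run:
  Position 1 ('b'): new char, reset run to 1
  Position 2 ('a'): new char, reset run to 1
  Position 3 ('c'): new char, reset run to 1
  Position 4 ('a'): new char, reset run to 1
  Position 5 ('b'): new char, reset run to 1
  Position 6 ('b'): continues run of 'b', length=2
  Position 7 ('b'): continues run of 'b', length=3
Longest run: 'b' with length 3

3


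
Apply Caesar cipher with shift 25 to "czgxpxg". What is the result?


Caesar cipher: shift "czgxpxg" by 25
  'c' (pos 2) + 25 = pos 1 = 'b'
  'z' (pos 25) + 25 = pos 24 = 'y'
  'g' (pos 6) + 25 = pos 5 = 'f'
  'x' (pos 23) + 25 = pos 22 = 'w'
  'p' (pos 15) + 25 = pos 14 = 'o'
  'x' (pos 23) + 25 = pos 22 = 'w'
  'g' (pos 6) + 25 = pos 5 = 'f'
Result: byfwowf

byfwowf


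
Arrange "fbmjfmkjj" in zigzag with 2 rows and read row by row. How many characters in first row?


Zigzag "fbmjfmkjj" into 2 rows:
Placing characters:
  'f' => row 0
  'b' => row 1
  'm' => row 0
  'j' => row 1
  'f' => row 0
  'm' => row 1
  'k' => row 0
  'j' => row 1
  'j' => row 0
Rows:
  Row 0: "fmfkj"
  Row 1: "bjmj"
First row length: 5

5


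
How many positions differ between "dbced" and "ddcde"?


Comparing "dbced" and "ddcde" position by position:
  Position 0: 'd' vs 'd' => same
  Position 1: 'b' vs 'd' => DIFFER
  Position 2: 'c' vs 'c' => same
  Position 3: 'e' vs 'd' => DIFFER
  Position 4: 'd' vs 'e' => DIFFER
Positions that differ: 3

3


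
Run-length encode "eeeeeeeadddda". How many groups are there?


Input: eeeeeeeadddda
Scanning for consecutive runs:
  Group 1: 'e' x 7 (positions 0-6)
  Group 2: 'a' x 1 (positions 7-7)
  Group 3: 'd' x 4 (positions 8-11)
  Group 4: 'a' x 1 (positions 12-12)
Total groups: 4

4


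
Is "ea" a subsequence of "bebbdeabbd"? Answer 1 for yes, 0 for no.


Check if "ea" is a subsequence of "bebbdeabbd"
Greedy scan:
  Position 0 ('b'): no match needed
  Position 1 ('e'): matches sub[0] = 'e'
  Position 2 ('b'): no match needed
  Position 3 ('b'): no match needed
  Position 4 ('d'): no match needed
  Position 5 ('e'): no match needed
  Position 6 ('a'): matches sub[1] = 'a'
  Position 7 ('b'): no match needed
  Position 8 ('b'): no match needed
  Position 9 ('d'): no match needed
All 2 characters matched => is a subsequence

1


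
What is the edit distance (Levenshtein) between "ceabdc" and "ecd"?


Computing edit distance: "ceabdc" -> "ecd"
DP table:
           e    c    d
      0    1    2    3
  c   1    1    1    2
  e   2    1    2    2
  a   3    2    2    3
  b   4    3    3    3
  d   5    4    4    3
  c   6    5    4    4
Edit distance = dp[6][3] = 4

4


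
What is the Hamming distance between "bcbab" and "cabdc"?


Comparing "bcbab" and "cabdc" position by position:
  Position 0: 'b' vs 'c' => differ
  Position 1: 'c' vs 'a' => differ
  Position 2: 'b' vs 'b' => same
  Position 3: 'a' vs 'd' => differ
  Position 4: 'b' vs 'c' => differ
Total differences (Hamming distance): 4

4


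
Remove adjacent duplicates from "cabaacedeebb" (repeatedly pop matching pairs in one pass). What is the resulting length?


Input: cabaacedeebb
Stack-based adjacent duplicate removal:
  Read 'c': push. Stack: c
  Read 'a': push. Stack: ca
  Read 'b': push. Stack: cab
  Read 'a': push. Stack: caba
  Read 'a': matches stack top 'a' => pop. Stack: cab
  Read 'c': push. Stack: cabc
  Read 'e': push. Stack: cabce
  Read 'd': push. Stack: cabced
  Read 'e': push. Stack: cabcede
  Read 'e': matches stack top 'e' => pop. Stack: cabced
  Read 'b': push. Stack: cabcedb
  Read 'b': matches stack top 'b' => pop. Stack: cabced
Final stack: "cabced" (length 6)

6


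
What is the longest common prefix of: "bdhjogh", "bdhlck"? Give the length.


Words: bdhjogh, bdhlck
  Position 0: all 'b' => match
  Position 1: all 'd' => match
  Position 2: all 'h' => match
  Position 3: ('j', 'l') => mismatch, stop
LCP = "bdh" (length 3)

3


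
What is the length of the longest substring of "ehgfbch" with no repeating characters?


Input: "ehgfbch"
Sliding window (track last position of each char):
  Position 0 ('e'): window [0,0] length 1 -- new best
  Position 1 ('h'): window [0,1] length 2 -- new best
  Position 2 ('g'): window [0,2] length 3 -- new best
  Position 3 ('f'): window [0,3] length 4 -- new best
  Position 4 ('b'): window [0,4] length 5 -- new best
  Position 5 ('c'): window [0,5] length 6 -- new best
  Position 6 ('h'): repeat (last at 1), move window start to 2
  Position 6 ('h'): window [2,6] length 5
Longest substring with no repeats: "ehgfbc" with length 6

6


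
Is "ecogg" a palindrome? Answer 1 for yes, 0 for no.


Input: ecogg
Reversed: ggoce
  Compare pos 0 ('e') with pos 4 ('g'): MISMATCH
  Compare pos 1 ('c') with pos 3 ('g'): MISMATCH
Result: not a palindrome

0
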